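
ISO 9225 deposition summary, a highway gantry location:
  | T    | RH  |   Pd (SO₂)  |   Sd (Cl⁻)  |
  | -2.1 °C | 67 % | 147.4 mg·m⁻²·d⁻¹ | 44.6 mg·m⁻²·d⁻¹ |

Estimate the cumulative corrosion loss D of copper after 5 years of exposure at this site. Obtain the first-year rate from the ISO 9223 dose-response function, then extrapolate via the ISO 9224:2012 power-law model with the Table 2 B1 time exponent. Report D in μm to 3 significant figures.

D(5) = 1.49 μm

copper: f(T) = +0.126·(T−10) [T≤10 °C] = -1.5246
  Pd branch = 0.0053·Pd^0.26·e^(0.059·RH+f) = 0.2202 μm/a
  Cl⁻ term: 0.01025·44.6^0.27·exp(0.036·67+0.049·-2.1) = 0.2877
  r_corr = 0.2202 + 0.2877 = 0.5078 μm/a
Power-law: D(5) = r_corr · 5^0.667
  D(5) = 0.5078 × 5^0.667 = 0.5078 × 2.926 = 1.486 μm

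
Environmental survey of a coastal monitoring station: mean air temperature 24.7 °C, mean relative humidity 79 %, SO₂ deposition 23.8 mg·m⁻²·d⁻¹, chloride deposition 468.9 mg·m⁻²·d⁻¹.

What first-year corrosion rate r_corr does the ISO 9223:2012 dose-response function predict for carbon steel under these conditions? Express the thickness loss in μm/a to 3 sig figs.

r_corr = 188 μm/a

carbon steel: f(T) = -0.054·(T−10) [T>10 °C] = -0.7938
  SO₂ term: 1.77·23.8^0.52·exp(0.02·79-0.7938) = 20.19
  Sd branch = 0.102·Sd^0.62·e^(0.033·RH+0.04·T) = 168.3 μm/a
  r_corr = 20.19 + 168.3 = 188.4 μm/a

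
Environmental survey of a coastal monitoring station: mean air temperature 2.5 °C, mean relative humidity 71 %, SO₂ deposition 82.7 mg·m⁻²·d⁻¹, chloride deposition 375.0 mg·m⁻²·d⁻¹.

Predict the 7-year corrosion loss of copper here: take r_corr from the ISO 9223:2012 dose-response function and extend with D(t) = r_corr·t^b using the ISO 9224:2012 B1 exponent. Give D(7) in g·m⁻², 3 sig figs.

copper: temperature factor f = +0.126·(-7.5) = -0.9450
  Pd branch = 0.0053·Pd^0.26·e^(0.059·RH+f) = 0.4282 μm/a
  Cl⁻ term: 0.01025·375.0^0.27·exp(0.036·71+0.049·2.5) = 0.7396
  sum: 0.4282 + 0.7396 → r_corr = 1.168 μm/a
Long-term exponent b (ISO 9224 Table 2, B1) = 0.667
  D(7) = 1.168 × 7^0.667 = 1.168 × 3.662 = 4.276 μm
  Mass loss = 4.276 μm × 8.96 g/cm³ = 38.31 g·m⁻²

D(7) = 38.3 g·m⁻²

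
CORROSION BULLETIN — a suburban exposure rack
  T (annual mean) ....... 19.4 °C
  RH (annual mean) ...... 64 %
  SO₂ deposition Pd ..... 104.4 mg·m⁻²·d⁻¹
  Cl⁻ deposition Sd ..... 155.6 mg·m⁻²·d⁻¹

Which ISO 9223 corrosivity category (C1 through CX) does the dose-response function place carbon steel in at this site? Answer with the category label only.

carbon steel: f(T) = -0.054·(T−10) [T>10 °C] = -0.5076
  sulphur-dioxide contribution → 42.97 μm/a
  chloride contribution → 41.87 μm/a
  ⇒ r_corr(carbon steel) = 84.84 μm/a
Category bounds: 80…200 μm/a bracket r_corr ⇒ C5

C5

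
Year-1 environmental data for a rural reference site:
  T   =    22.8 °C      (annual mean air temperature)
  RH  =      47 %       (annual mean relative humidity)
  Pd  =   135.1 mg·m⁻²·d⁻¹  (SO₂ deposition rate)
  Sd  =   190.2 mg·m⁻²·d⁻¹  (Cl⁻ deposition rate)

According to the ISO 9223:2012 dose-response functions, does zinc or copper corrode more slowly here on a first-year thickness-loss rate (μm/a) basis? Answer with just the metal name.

zinc: f(T) = -0.071·(T−10) [T>10 °C] = -0.9088
  SO₂ term: 0.0129·135.1^0.44·exp(0.046·47-0.9088) = 0.3911
  Cl⁻ term: 0.0175·190.2^0.57·exp(0.008·47+0.085·22.8) = 3.525
  r_corr = 0.3911 + 3.525 = 3.916 μm/a
copper: f(T) = -0.080·(T−10) [T>10 °C] = -1.0240
  Pd branch = 0.0053·Pd^0.26·e^(0.059·RH+f) = 0.1091 μm/a
  Cl⁻ term: 0.01025·190.2^0.27·exp(0.036·47+0.049·22.8) = 0.7017
  r_corr = 0.1091 + 0.7017 = 0.8108 μm/a
Ordering by μm/a: zinc (3.92) > copper (0.811)

copper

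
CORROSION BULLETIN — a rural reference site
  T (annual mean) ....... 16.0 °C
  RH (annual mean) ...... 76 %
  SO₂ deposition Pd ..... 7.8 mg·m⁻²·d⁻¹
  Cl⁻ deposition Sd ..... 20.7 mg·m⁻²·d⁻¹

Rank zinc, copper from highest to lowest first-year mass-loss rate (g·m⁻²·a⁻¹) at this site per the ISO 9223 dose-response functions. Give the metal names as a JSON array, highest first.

zinc: T>10 °C ⇒ hinge -0.071·(16.0−10) = -0.4260
  Pd branch = 0.0129·Pd^0.44·e^(0.046·RH+f) = 0.6861 μm/a
  Cl⁻ term: 0.0175·20.7^0.57·exp(0.008·76+0.085·16.0) = 0.7044
  r_corr = 0.6861 + 0.7044 = 1.391 μm/a
  mass loss = 1.391 μm/a × 7.14 g/cm³ = 9.928 g·m⁻²·a⁻¹
copper: temperature factor f = -0.080·(6.0) = -0.4800
  SO₂ term: 0.0053·7.8^0.26·exp(0.059·76-0.4800) = 0.4956
  Sd branch = 0.01025·Sd^0.27·e^(0.036·RH+0.049·T) = 0.7848 μm/a
  sum: 0.4956 + 0.7848 → r_corr = 1.28 μm/a
  mass loss = 1.28 μm/a × 8.96 g/cm³ = 11.47 g·m⁻²·a⁻¹
Ordering by g·m⁻²·a⁻¹: copper (11.5) > zinc (9.93)

["copper", "zinc"]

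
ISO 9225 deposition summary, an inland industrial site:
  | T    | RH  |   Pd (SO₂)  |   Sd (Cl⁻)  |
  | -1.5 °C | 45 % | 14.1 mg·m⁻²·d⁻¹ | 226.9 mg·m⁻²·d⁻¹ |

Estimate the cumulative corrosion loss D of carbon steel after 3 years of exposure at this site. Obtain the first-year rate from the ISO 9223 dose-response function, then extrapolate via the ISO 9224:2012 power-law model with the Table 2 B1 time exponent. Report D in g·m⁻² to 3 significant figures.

D(3) = 214 g·m⁻²

carbon steel: f(T) = +0.150·(T−10) [T≤10 °C] = -1.7250
  SO₂ term: 1.77·14.1^0.52·exp(0.02·45-1.7250) = 3.071
  Sd branch = 0.102·Sd^0.62·e^(0.033·RH+0.04·T) = 12.25 μm/a
  r_corr = 3.071 + 12.25 = 15.32 μm/a
Long-term exponent b (ISO 9224 Table 2, B1) = 0.523
  D(3) = 15.32 × 3^0.523 = 15.32 × 1.776 = 27.21 μm
  Mass loss = 27.21 μm × 7.85 g/cm³ = 213.6 g·m⁻²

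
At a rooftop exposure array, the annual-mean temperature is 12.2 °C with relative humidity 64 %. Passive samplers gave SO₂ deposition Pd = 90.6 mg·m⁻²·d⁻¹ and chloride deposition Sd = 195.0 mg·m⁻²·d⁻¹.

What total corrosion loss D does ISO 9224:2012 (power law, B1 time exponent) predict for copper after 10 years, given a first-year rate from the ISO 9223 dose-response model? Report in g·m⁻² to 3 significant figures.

copper: T>10 °C ⇒ hinge -0.080·(12.2−10) = -0.1760
  sulphur-dioxide contribution → 0.626 μm/a
  chloride contribution → 0.7749 μm/a
  total first-year rate 1.401 μm/a
ISO 9224: D(t) = r_corr · t^b with b = 0.667 (copper, B1)
  D(10) = 1.401 × 10^0.667 = 1.401 × 4.645 = 6.508 μm
  Mass loss = 6.508 μm × 8.96 g/cm³ = 58.31 g·m⁻²

D(10) = 58.3 g·m⁻²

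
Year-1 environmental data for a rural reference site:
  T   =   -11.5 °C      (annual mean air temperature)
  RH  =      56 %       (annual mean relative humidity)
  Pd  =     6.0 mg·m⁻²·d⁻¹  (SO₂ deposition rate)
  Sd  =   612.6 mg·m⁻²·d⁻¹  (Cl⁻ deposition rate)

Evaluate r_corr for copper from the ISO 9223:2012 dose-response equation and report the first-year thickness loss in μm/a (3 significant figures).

copper: T≤10 °C ⇒ hinge +0.126·(-11.5−10) = -2.7090
  Pd branch = 0.0053·Pd^0.26·e^(0.059·RH+f) = 0.01531 μm/a
  Sd branch = 0.01025·Sd^0.27·e^(0.036·RH+0.049·T) = 0.2478 μm/a
  sum: 0.01531 + 0.2478 → r_corr = 0.2631 μm/a

r_corr = 0.263 μm/a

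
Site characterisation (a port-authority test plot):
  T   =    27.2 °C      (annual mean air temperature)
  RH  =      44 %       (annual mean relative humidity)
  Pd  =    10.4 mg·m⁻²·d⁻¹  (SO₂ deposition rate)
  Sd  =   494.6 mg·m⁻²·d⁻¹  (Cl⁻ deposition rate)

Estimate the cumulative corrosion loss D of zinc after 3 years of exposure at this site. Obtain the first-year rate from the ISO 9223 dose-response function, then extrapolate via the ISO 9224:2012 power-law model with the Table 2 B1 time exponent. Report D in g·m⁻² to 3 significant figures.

D(3) = 152 g·m⁻²

zinc: T>10 °C ⇒ hinge -0.071·(27.2−10) = -1.2212
  sulphur-dioxide contribution → 0.08067 μm/a
  chloride contribution → 8.624 μm/a
  ⇒ r_corr(zinc) = 8.705 μm/a
Long-term exponent b (ISO 9224 Table 2, B1) = 0.813
  D(3) = 8.705 × 3^0.813 = 8.705 × 2.443 = 21.27 μm
  Mass loss = 21.27 μm × 7.14 g/cm³ = 151.8 g·m⁻²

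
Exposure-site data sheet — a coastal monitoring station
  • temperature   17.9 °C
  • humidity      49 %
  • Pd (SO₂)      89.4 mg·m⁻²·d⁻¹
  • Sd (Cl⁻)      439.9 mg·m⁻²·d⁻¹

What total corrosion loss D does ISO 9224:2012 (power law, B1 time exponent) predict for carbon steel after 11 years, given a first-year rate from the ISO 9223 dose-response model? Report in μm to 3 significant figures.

D(11) = 272 μm

carbon steel: T>10 °C ⇒ hinge -0.054·(17.9−10) = -0.4266
  SO₂ term: 1.77·89.4^0.52·exp(0.02·49-0.4266) = 31.84
  Cl⁻ term: 0.102·439.9^0.62·exp(0.033·49+0.04·17.9) = 45.78
  r_corr = 31.84 + 45.78 = 77.62 μm/a
ISO 9224: D(t) = r_corr · t^b with b = 0.523 (carbon steel, B1)
  D(11) = 77.62 × 11^0.523 = 77.62 × 3.505 = 272 μm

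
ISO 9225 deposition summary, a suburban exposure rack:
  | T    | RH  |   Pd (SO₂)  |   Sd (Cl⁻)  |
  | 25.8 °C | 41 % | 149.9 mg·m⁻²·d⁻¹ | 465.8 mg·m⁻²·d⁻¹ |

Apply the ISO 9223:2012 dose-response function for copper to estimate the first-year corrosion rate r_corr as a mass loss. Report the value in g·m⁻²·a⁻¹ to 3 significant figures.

copper: temperature factor f = -0.080·(15.8) = -1.2640
  sulphur-dioxide contribution → 0.06189 μm/a
  chloride contribution → 0.834 μm/a
  ⇒ r_corr(copper) = 0.8959 μm/a
Convert to mass loss: 0.8959 μm/a × 8.96 g/cm³ = 8.028 g·m⁻²·a⁻¹

r_corr = 8.03 g·m⁻²·a⁻¹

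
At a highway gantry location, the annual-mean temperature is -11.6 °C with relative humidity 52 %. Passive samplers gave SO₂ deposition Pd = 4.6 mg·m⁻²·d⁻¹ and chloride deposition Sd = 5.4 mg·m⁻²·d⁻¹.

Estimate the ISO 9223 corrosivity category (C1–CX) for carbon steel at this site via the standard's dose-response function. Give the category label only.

C2

carbon steel: T≤10 °C ⇒ hinge +0.150·(-11.6−10) = -3.2400
  sulphur-dioxide contribution → 0.4337 μm/a
  chloride contribution → 1.015 μm/a
  total first-year rate 1.449 μm/a
1.45 μm/a falls in (1.3, 25] for carbon steel → category C2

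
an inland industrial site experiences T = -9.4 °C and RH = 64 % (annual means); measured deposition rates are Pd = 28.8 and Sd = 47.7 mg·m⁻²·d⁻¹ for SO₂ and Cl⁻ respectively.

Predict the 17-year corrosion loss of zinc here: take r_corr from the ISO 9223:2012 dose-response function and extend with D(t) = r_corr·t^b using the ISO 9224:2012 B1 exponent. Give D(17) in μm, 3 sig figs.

D(17) = 6.34 μm

zinc: f(T) = +0.038·(T−10) [T≤10 °C] = -0.7372
  SO₂ term: 0.0129·28.8^0.44·exp(0.046·64-0.7372) = 0.5142
  Cl⁻ term: 0.0175·47.7^0.57·exp(0.008·64+0.085·-9.4) = 0.1189
  r_corr = 0.5142 + 0.1189 = 0.6331 μm/a
Power-law: D(17) = r_corr · 17^0.813
  D(17) = 0.6331 × 17^0.813 = 0.6331 × 10.01 = 6.336 μm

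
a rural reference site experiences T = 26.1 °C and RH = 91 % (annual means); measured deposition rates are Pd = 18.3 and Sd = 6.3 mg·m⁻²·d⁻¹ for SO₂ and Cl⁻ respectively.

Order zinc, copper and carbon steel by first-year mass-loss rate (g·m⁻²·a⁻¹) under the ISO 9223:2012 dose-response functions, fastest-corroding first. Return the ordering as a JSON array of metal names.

zinc: f(T) = -0.071·(T−10) [T>10 °C] = -1.1431
  sulphur-dioxide contribution → 0.9718 μm/a
  chloride contribution → 0.9513 μm/a
  total first-year rate 1.923 μm/a
  mass loss = 1.923 μm/a × 7.14 g/cm³ = 13.73 g·m⁻²·a⁻¹
copper: temperature factor f = -0.080·(16.1) = -1.2880
  sulphur-dioxide contribution → 0.6681 μm/a
  chloride contribution → 1.602 μm/a
  total first-year rate 2.27 μm/a
  mass loss = 2.27 μm/a × 8.96 g/cm³ = 20.34 g·m⁻²·a⁻¹
carbon steel: f(T) = -0.054·(T−10) [T>10 °C] = -0.8694
  sulphur-dioxide contribution → 20.76 μm/a
  chloride contribution → 18.27 μm/a
  ⇒ r_corr(carbon steel) = 39.03 μm/a
  mass loss = 39.03 μm/a × 7.85 g/cm³ = 306.4 g·m⁻²·a⁻¹
Ordering by g·m⁻²·a⁻¹: carbon steel (306) > copper (20.3) > zinc (13.7)

["carbon steel", "copper", "zinc"]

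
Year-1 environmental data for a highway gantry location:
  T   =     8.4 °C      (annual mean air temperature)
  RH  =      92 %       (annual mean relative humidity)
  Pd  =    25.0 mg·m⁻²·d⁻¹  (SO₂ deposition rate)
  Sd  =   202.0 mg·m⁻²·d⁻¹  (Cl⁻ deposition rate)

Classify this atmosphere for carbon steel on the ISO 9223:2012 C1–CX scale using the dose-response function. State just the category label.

carbon steel: f(T) = +0.150·(T−10) [T≤10 °C] = -0.2400
  SO₂ term: 1.77·25.0^0.52·exp(0.02·92-0.2400) = 46.75
  Cl⁻ term: 0.102·202.0^0.62·exp(0.033·92+0.04·8.4) = 79.87
  sum: 46.75 + 79.87 → r_corr = 126.6 μm/a
Category bounds: 80…200 μm/a bracket r_corr ⇒ C5

C5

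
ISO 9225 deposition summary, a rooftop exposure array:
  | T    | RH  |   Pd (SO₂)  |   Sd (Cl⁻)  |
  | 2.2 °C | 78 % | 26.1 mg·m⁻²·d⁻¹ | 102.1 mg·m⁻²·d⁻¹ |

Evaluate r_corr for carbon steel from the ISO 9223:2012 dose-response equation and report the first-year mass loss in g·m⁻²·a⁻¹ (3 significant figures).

carbon steel: f(T) = +0.150·(T−10) [T≤10 °C] = -1.1700
  sulphur-dioxide contribution → 14.26 μm/a
  chloride contribution → 25.72 μm/a
  total first-year rate 39.98 μm/a
Convert to mass loss: 39.98 μm/a × 7.85 g/cm³ = 313.8 g·m⁻²·a⁻¹

r_corr = 314 g·m⁻²·a⁻¹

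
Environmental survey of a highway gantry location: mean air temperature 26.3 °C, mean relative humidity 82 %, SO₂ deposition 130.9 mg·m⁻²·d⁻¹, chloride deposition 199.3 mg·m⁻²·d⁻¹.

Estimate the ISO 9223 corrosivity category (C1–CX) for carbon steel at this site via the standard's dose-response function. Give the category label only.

carbon steel: T>10 °C ⇒ hinge -0.054·(26.3−10) = -0.8802
  sulphur-dioxide contribution → 47.73 μm/a
  chloride contribution → 116.5 μm/a
  ⇒ r_corr(carbon steel) = 164.2 μm/a
Category bounds: 80…200 μm/a bracket r_corr ⇒ C5

C5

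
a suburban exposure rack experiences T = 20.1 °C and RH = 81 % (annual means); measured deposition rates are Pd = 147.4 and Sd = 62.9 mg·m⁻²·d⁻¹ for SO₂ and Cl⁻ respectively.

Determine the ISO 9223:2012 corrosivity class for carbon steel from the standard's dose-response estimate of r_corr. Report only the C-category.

carbon steel: T>10 °C ⇒ hinge -0.054·(20.1−10) = -0.5454
  SO₂ term: 1.77·147.4^0.52·exp(0.02·81-0.5454) = 69.55
  Cl⁻ term: 0.102·62.9^0.62·exp(0.033·81+0.04·20.1) = 43.03
  sum: 69.55 + 43.03 → r_corr = 112.6 μm/a
Category bounds: 80…200 μm/a bracket r_corr ⇒ C5

C5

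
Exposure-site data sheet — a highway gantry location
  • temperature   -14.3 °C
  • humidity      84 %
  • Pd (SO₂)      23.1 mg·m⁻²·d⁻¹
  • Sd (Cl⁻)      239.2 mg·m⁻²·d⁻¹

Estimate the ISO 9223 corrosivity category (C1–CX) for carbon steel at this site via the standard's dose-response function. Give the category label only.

carbon steel: T≤10 °C ⇒ hinge +0.150·(-14.3−10) = -3.6450
  SO₂ term: 1.77·23.1^0.52·exp(0.02·84-3.6450) = 1.27
  Cl⁻ term: 0.102·239.2^0.62·exp(0.033·84+0.04·-14.3) = 27.47
  r_corr = 1.27 + 27.47 = 28.74 μm/a
ISO 9223 Table 2 (carbon steel): 25 < 28.7 ≤ 50 μm/a ⇒ C3

C3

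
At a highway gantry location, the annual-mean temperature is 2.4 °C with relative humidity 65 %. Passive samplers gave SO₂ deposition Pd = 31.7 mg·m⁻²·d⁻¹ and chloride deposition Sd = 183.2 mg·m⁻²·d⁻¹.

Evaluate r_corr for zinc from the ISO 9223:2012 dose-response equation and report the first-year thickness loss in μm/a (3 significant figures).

r_corr = 1.58 μm/a

zinc: temperature factor f = +0.038·(-7.6) = -0.2888
  SO₂ term: 0.0129·31.7^0.44·exp(0.046·65-0.2888) = 0.8794
  Cl⁻ term: 0.0175·183.2^0.57·exp(0.008·65+0.085·2.4) = 0.7036
  r_corr = 0.8794 + 0.7036 = 1.583 μm/a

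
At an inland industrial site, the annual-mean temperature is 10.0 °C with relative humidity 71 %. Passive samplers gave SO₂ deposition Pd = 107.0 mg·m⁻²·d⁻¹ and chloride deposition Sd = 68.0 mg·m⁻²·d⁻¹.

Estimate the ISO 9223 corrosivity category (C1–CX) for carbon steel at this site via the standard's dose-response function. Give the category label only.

carbon steel: temperature factor f = +0.150·(0.0) = +0.0000
  SO₂ term: 1.77·107.0^0.52·exp(0.02·71+0.0000) = 83.17
  Cl⁻ term: 0.102·68.0^0.62·exp(0.033·71+0.04·10.0) = 21.68
  r_corr = 83.17 + 21.68 = 104.8 μm/a
105 μm/a falls in (80, 200] for carbon steel → category C5

C5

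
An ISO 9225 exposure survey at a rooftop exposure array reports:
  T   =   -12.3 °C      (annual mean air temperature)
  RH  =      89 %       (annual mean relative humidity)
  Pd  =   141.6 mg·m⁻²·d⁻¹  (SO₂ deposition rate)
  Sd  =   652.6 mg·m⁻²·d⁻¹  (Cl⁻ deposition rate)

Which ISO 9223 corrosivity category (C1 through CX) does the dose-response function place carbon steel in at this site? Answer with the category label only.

C4

carbon steel: temperature factor f = +0.150·(-22.3) = -3.3450
  SO₂ term: 1.77·141.6^0.52·exp(0.02·89-3.3450) = 4.862
  Cl⁻ term: 0.102·652.6^0.62·exp(0.033·89+0.04·-12.3) = 65.39
  r_corr = 4.862 + 65.39 = 70.26 μm/a
70.3 μm/a falls in (50, 80] for carbon steel → category C4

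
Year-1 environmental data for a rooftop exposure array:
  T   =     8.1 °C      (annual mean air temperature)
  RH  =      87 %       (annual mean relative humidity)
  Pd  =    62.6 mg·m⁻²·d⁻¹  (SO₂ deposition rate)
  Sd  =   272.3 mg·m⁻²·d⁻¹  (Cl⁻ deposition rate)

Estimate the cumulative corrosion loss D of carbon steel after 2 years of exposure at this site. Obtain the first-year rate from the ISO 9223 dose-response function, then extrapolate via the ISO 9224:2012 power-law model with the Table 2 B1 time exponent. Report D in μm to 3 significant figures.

D(2) = 209 μm

carbon steel: f(T) = +0.150·(T−10) [T≤10 °C] = -0.2850
  Pd branch = 1.77·Pd^0.52·e^(0.02·RH+f) = 65.18 μm/a
  Cl⁻ term: 0.102·272.3^0.62·exp(0.033·87+0.04·8.1) = 80.52
  sum: 65.18 + 80.52 → r_corr = 145.7 μm/a
ISO 9224: D(t) = r_corr · t^b with b = 0.523 (carbon steel, B1)
  D(2) = 145.7 × 2^0.523 = 145.7 × 1.437 = 209.4 μm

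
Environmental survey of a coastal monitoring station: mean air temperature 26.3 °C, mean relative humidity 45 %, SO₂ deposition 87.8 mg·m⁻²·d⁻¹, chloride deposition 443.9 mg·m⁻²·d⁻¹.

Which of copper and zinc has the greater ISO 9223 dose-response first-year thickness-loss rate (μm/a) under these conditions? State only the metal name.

copper: f(T) = -0.080·(T−10) [T>10 °C] = -1.3040
  SO₂ term: 0.0053·87.8^0.26·exp(0.059·45-1.3040) = 0.06551
  Cl⁻ term: 0.01025·443.9^0.27·exp(0.036·45+0.049·26.3) = 0.9744
  sum: 0.06551 + 0.9744 → r_corr = 1.04 μm/a
zinc: temperature factor f = -0.071·(16.3) = -1.1573
  SO₂ term: 0.0129·87.8^0.44·exp(0.046·45-1.1573) = 0.2302
  Sd branch = 0.0175·Sd^0.57·e^(0.008·RH+0.085·T) = 7.572 μm/a
  r_corr = 0.2302 + 7.572 = 7.802 μm/a
Ordering by μm/a: zinc (7.8) > copper (1.04)

zinc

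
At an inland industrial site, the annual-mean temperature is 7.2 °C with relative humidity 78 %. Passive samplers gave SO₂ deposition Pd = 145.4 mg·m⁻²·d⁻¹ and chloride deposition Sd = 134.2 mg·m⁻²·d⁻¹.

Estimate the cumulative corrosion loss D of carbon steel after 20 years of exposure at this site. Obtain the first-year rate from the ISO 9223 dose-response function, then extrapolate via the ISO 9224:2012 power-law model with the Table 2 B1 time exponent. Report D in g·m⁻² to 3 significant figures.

carbon steel: T≤10 °C ⇒ hinge +0.150·(7.2−10) = -0.4200
  sulphur-dioxide contribution → 73.72 μm/a
  chloride contribution → 37.22 μm/a
  ⇒ r_corr(carbon steel) = 110.9 μm/a
Long-term exponent b (ISO 9224 Table 2, B1) = 0.523
  D(20) = 110.9 × 20^0.523 = 110.9 × 4.791 = 531.5 μm
  Mass loss = 531.5 μm × 7.85 g/cm³ = 4173 g·m⁻²

D(20) = 4.17e+03 g·m⁻²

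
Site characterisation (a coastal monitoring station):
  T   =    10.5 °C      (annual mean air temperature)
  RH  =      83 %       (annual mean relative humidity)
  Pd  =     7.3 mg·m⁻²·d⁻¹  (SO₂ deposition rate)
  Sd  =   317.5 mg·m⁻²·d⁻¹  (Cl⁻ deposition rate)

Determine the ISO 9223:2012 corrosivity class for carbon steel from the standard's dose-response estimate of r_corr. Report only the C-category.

C5

carbon steel: T>10 °C ⇒ hinge -0.054·(10.5−10) = -0.0270
  Pd branch = 1.77·Pd^0.52·e^(0.02·RH+f) = 25.47 μm/a
  Cl⁻ term: 0.102·317.5^0.62·exp(0.033·83+0.04·10.5) = 85.43
  sum: 25.47 + 85.43 → r_corr = 110.9 μm/a
111 μm/a falls in (80, 200] for carbon steel → category C5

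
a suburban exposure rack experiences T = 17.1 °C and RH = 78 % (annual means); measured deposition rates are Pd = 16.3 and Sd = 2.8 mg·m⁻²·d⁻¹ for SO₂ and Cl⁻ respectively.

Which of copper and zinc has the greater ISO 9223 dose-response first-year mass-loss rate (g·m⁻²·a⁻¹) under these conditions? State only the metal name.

copper: f(T) = -0.080·(T−10) [T>10 °C] = -0.5680
  SO₂ term: 0.0053·16.3^0.26·exp(0.059·78-0.5680) = 0.6186
  Cl⁻ term: 0.01025·2.8^0.27·exp(0.036·78+0.049·17.1) = 0.5186
  sum: 0.6186 + 0.5186 → r_corr = 1.137 μm/a
  mass loss = 1.137 μm/a × 8.96 g/cm³ = 10.19 g·m⁻²·a⁻¹
zinc: T>10 °C ⇒ hinge -0.071·(17.1−10) = -0.5041
  Pd branch = 0.0129·Pd^0.44·e^(0.046·RH+f) = 0.9622 μm/a
  Cl⁻ term: 0.0175·2.8^0.57·exp(0.008·78+0.085·17.1) = 0.2513
  sum: 0.9622 + 0.2513 → r_corr = 1.214 μm/a
  mass loss = 1.214 μm/a × 7.14 g/cm³ = 8.664 g·m⁻²·a⁻¹
Ordering by g·m⁻²·a⁻¹: copper (10.2) > zinc (8.66)

copper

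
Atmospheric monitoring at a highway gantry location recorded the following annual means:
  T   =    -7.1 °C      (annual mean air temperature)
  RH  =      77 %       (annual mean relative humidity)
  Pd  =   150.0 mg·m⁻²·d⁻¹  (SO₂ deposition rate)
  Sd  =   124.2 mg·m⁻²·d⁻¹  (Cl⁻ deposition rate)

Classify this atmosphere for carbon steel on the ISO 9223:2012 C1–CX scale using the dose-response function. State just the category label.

C3

carbon steel: f(T) = +0.150·(T−10) [T≤10 °C] = -2.5650
  sulphur-dioxide contribution → 8.598 μm/a
  chloride contribution → 19.37 μm/a
  total first-year rate 27.97 μm/a
ISO 9223 Table 2 (carbon steel): 25 < 28 ≤ 50 μm/a ⇒ C3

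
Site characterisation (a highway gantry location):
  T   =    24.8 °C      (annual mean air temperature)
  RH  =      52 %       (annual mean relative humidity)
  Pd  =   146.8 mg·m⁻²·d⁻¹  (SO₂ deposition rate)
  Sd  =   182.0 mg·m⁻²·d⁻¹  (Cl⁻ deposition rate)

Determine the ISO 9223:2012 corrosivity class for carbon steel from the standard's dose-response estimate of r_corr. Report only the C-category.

carbon steel: temperature factor f = -0.054·(14.8) = -0.7992
  sulphur-dioxide contribution → 30.15 μm/a
  chloride contribution → 38.54 μm/a
  ⇒ r_corr(carbon steel) = 68.69 μm/a
68.7 μm/a falls in (50, 80] for carbon steel → category C4

C4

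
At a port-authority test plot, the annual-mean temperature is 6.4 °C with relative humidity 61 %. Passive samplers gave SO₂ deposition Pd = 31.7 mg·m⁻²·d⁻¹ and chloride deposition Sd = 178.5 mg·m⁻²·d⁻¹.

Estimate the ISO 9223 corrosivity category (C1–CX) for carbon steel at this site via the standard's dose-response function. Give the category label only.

carbon steel: temperature factor f = +0.150·(-3.6) = -0.5400
  Pd branch = 1.77·Pd^0.52·e^(0.02·RH+f) = 21.08 μm/a
  Cl⁻ term: 0.102·178.5^0.62·exp(0.033·61+0.04·6.4) = 24.55
  r_corr = 21.08 + 24.55 = 45.63 μm/a
45.6 μm/a falls in (25, 50] for carbon steel → category C3

C3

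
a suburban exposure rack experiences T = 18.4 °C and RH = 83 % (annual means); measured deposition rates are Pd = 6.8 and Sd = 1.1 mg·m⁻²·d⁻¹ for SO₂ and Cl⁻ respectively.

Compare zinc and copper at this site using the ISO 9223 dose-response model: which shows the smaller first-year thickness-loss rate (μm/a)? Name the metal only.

zinc: f(T) = -0.071·(T−10) [T>10 °C] = -0.5964
  SO₂ term: 0.0129·6.8^0.44·exp(0.046·83-0.5964) = 0.7517
  Sd branch = 0.0175·Sd^0.57·e^(0.008·RH+0.085·T) = 0.1715 μm/a
  sum: 0.7517 + 0.1715 → r_corr = 0.9231 μm/a
copper: T>10 °C ⇒ hinge -0.080·(18.4−10) = -0.6720
  Pd branch = 0.0053·Pd^0.26·e^(0.059·RH+f) = 0.5965 μm/a
  Cl⁻ term: 0.01025·1.1^0.27·exp(0.036·83+0.049·18.4) = 0.5142
  r_corr = 0.5965 + 0.5142 = 1.111 μm/a
Ordering by μm/a: copper (1.11) > zinc (0.923)

zinc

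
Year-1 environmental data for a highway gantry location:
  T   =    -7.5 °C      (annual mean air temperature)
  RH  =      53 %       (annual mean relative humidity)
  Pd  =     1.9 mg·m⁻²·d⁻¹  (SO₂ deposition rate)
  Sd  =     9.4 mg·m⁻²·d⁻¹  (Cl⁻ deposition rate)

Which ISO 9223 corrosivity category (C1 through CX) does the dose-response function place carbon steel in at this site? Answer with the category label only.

C2

carbon steel: T≤10 °C ⇒ hinge +0.150·(-7.5−10) = -2.6250
  SO₂ term: 1.77·1.9^0.52·exp(0.02·53-2.6250) = 0.5167
  Sd branch = 0.102·Sd^0.62·e^(0.033·RH+0.04·T) = 1.743 μm/a
  r_corr = 0.5167 + 1.743 = 2.259 μm/a
Category bounds: 1.3…25 μm/a bracket r_corr ⇒ C2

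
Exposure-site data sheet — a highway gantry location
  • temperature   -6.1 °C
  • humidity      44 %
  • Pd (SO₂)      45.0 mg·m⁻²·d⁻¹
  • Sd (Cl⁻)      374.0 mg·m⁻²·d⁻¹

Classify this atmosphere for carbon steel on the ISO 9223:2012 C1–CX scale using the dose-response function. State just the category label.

carbon steel: temperature factor f = +0.150·(-16.1) = -2.4150
  SO₂ term: 1.77·45.0^0.52·exp(0.02·44-2.4150) = 2.761
  Sd branch = 0.102·Sd^0.62·e^(0.033·RH+0.04·T) = 13.44 μm/a
  sum: 2.761 + 13.44 → r_corr = 16.2 μm/a
Category bounds: 1.3…25 μm/a bracket r_corr ⇒ C2

C2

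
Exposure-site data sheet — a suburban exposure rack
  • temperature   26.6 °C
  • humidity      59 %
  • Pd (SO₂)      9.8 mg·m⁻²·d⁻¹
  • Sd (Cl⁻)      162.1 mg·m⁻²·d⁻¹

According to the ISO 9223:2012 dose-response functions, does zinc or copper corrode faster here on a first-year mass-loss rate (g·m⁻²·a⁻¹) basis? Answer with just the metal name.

zinc: T>10 °C ⇒ hinge -0.071·(26.6−10) = -1.1786
  SO₂ term: 0.0129·9.8^0.44·exp(0.046·59-1.1786) = 0.1635
  Cl⁻ term: 0.0175·162.1^0.57·exp(0.008·59+0.085·26.6) = 4.893
  sum: 0.1635 + 4.893 → r_corr = 5.056 μm/a
  mass loss = 5.056 μm/a × 7.14 g/cm³ = 36.1 g·m⁻²·a⁻¹
copper: f(T) = -0.080·(T−10) [T>10 °C] = -1.3280
  SO₂ term: 0.0053·9.8^0.26·exp(0.059·59-1.3280) = 0.08261
  Sd branch = 0.01025·Sd^0.27·e^(0.036·RH+0.049·T) = 1.247 μm/a
  sum: 0.08261 + 1.247 → r_corr = 1.33 μm/a
  mass loss = 1.33 μm/a × 8.96 g/cm³ = 11.91 g·m⁻²·a⁻¹
Ordering by g·m⁻²·a⁻¹: zinc (36.1) > copper (11.9)

zinc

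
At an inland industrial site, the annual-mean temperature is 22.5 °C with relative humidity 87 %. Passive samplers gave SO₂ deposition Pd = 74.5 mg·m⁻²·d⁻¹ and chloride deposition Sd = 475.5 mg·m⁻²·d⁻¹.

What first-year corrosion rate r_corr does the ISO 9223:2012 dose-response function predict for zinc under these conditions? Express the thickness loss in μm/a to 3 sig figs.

r_corr = 9.91 μm/a

zinc: temperature factor f = -0.071·(12.5) = -0.8875
  sulphur-dioxide contribution → 1.936 μm/a
  chloride contribution → 7.978 μm/a
  ⇒ r_corr(zinc) = 9.914 μm/a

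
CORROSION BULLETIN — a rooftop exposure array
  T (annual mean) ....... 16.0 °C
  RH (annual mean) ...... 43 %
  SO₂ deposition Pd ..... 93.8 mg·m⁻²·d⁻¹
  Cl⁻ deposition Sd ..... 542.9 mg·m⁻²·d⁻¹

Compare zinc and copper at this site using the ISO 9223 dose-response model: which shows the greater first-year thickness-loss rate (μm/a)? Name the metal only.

zinc: T>10 °C ⇒ hinge -0.071·(16.0−10) = -0.4260
  sulphur-dioxide contribution → 0.4491 μm/a
  chloride contribution → 3.482 μm/a
  total first-year rate 3.931 μm/a
copper: temperature factor f = -0.080·(6.0) = -0.4800
  sulphur-dioxide contribution → 0.135 μm/a
  chloride contribution → 0.5779 μm/a
  ⇒ r_corr(copper) = 0.7129 μm/a
Ordering by μm/a: zinc (3.93) > copper (0.713)

zinc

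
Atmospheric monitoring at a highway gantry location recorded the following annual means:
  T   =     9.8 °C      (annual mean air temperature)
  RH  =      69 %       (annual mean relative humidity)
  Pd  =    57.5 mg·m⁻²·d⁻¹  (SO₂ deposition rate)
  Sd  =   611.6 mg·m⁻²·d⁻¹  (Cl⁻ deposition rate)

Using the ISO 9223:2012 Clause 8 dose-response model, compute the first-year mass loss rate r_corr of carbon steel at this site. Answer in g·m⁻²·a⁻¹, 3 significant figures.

carbon steel: f(T) = +0.150·(T−10) [T≤10 °C] = -0.0300
  SO₂ term: 1.77·57.5^0.52·exp(0.02·69-0.0300) = 56.14
  Cl⁻ term: 0.102·611.6^0.62·exp(0.033·69+0.04·9.8) = 78.59
  sum: 56.14 + 78.59 → r_corr = 134.7 μm/a
Convert to mass loss: 134.7 μm/a × 7.85 g/cm³ = 1058 g·m⁻²·a⁻¹

r_corr = 1.06e+03 g·m⁻²·a⁻¹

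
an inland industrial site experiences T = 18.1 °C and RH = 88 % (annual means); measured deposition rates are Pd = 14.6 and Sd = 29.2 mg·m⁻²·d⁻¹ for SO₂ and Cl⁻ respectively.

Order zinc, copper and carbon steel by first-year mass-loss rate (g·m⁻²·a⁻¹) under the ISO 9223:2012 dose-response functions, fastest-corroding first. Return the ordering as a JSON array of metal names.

["carbon steel", "copper", "zinc"]

zinc: T>10 °C ⇒ hinge -0.071·(18.1−10) = -0.5751
  SO₂ term: 0.0129·14.6^0.44·exp(0.046·88-0.5751) = 1.353
  Cl⁻ term: 0.0175·29.2^0.57·exp(0.008·88+0.085·18.1) = 1.128
  sum: 1.353 + 1.128 → r_corr = 2.48 μm/a
  mass loss = 2.48 μm/a × 7.14 g/cm³ = 17.71 g·m⁻²·a⁻¹
copper: f(T) = -0.080·(T−10) [T>10 °C] = -0.6480
  SO₂ term: 0.0053·14.6^0.26·exp(0.059·88-0.6480) = 1.001
  Sd branch = 0.01025·Sd^0.27·e^(0.036·RH+0.049·T) = 1.47 μm/a
  r_corr = 1.001 + 1.47 = 2.471 μm/a
  mass loss = 2.471 μm/a × 8.96 g/cm³ = 22.14 g·m⁻²·a⁻¹
carbon steel: temperature factor f = -0.054·(8.1) = -0.4374
  Pd branch = 1.77·Pd^0.52·e^(0.02·RH+f) = 26.78 μm/a
  Sd branch = 0.102·Sd^0.62·e^(0.033·RH+0.04·T) = 31.1 μm/a
  r_corr = 26.78 + 31.1 = 57.88 μm/a
  mass loss = 57.88 μm/a × 7.85 g/cm³ = 454.4 g·m⁻²·a⁻¹
Ordering by g·m⁻²·a⁻¹: carbon steel (454) > copper (22.1) > zinc (17.7)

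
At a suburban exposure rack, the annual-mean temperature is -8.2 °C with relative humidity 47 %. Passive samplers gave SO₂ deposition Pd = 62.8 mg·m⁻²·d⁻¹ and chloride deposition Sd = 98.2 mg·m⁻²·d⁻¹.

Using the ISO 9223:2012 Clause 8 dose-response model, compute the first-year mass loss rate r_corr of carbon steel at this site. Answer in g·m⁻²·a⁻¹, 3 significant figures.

carbon steel: temperature factor f = +0.150·(-18.2) = -2.7300
  sulphur-dioxide contribution → 2.544 μm/a
  chloride contribution → 5.955 μm/a
  ⇒ r_corr(carbon steel) = 8.499 μm/a
Convert to mass loss: 8.499 μm/a × 7.85 g/cm³ = 66.71 g·m⁻²·a⁻¹

r_corr = 66.7 g·m⁻²·a⁻¹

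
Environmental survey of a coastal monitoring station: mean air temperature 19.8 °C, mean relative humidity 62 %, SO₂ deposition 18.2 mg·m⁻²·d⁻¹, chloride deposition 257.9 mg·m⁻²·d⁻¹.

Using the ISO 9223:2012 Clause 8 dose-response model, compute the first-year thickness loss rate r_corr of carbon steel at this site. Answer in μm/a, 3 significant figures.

carbon steel: temperature factor f = -0.054·(9.8) = -0.5292
  sulphur-dioxide contribution → 16.29 μm/a
  chloride contribution → 54.48 μm/a
  total first-year rate 70.77 μm/a

r_corr = 70.8 μm/a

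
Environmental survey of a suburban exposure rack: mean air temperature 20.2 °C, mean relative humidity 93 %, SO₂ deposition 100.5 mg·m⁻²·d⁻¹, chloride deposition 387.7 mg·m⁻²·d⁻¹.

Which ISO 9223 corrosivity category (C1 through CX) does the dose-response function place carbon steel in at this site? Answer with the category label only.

CX

carbon steel: f(T) = -0.054·(T−10) [T>10 °C] = -0.5508
  SO₂ term: 1.77·100.5^0.52·exp(0.02·93-0.5508) = 72.06
  Sd branch = 0.102·Sd^0.62·e^(0.033·RH+0.04·T) = 198.3 μm/a
  r_corr = 72.06 + 198.3 = 270.3 μm/a
ISO 9223 Table 2 (carbon steel): 200 < 270 ≤ 700 μm/a ⇒ CX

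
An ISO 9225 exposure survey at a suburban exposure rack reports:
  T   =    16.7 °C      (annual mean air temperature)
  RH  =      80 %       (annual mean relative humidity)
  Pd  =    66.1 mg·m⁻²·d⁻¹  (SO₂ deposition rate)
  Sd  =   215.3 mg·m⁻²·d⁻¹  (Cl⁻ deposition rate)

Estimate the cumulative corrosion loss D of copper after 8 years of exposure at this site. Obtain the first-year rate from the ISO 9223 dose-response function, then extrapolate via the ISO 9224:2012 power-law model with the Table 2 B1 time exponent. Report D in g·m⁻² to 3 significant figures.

copper: temperature factor f = -0.080·(6.7) = -0.5360
  SO₂ term: 0.0053·66.1^0.26·exp(0.059·80-0.5360) = 1.034
  Sd branch = 0.01025·Sd^0.27·e^(0.036·RH+0.049·T) = 1.765 μm/a
  sum: 1.034 + 1.765 → r_corr = 2.799 μm/a
Power-law: D(8) = r_corr · 8^0.667
  D(8) = 2.799 × 8^0.667 = 2.799 × 4.003 = 11.21 μm
  Mass loss = 11.21 μm × 8.96 g/cm³ = 100.4 g·m⁻²

D(8) = 100 g·m⁻²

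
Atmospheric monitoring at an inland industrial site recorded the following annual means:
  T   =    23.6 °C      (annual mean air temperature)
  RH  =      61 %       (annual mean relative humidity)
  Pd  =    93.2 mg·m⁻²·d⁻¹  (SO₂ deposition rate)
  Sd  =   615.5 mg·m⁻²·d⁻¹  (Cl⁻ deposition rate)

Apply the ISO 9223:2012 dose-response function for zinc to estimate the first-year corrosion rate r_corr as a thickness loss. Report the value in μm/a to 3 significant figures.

zinc: T>10 °C ⇒ hinge -0.071·(23.6−10) = -0.9656
  sulphur-dioxide contribution → 0.5976 μm/a
  chloride contribution → 8.242 μm/a
  total first-year rate 8.84 μm/a

r_corr = 8.84 μm/a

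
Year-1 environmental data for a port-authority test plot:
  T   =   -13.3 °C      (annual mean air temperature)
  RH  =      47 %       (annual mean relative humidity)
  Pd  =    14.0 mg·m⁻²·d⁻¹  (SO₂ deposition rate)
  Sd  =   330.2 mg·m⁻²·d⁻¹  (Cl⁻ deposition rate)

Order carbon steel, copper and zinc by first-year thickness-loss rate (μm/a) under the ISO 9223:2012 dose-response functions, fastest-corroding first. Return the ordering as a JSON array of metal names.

carbon steel: temperature factor f = +0.150·(-23.3) = -3.4950
  sulphur-dioxide contribution → 0.5424 μm/a
  chloride contribution → 10.3 μm/a
  ⇒ r_corr(carbon steel) = 10.84 μm/a
copper: temperature factor f = +0.126·(-23.3) = -2.9358
  sulphur-dioxide contribution → 0.008945 μm/a
  chloride contribution → 0.1389 μm/a
  ⇒ r_corr(copper) = 0.1478 μm/a
zinc: temperature factor f = +0.038·(-23.3) = -0.8854
  sulphur-dioxide contribution → 0.1477 μm/a
  chloride contribution → 0.2244 μm/a
  total first-year rate 0.3721 μm/a
Ordering by μm/a: carbon steel (10.8) > zinc (0.372) > copper (0.148)

["carbon steel", "zinc", "copper"]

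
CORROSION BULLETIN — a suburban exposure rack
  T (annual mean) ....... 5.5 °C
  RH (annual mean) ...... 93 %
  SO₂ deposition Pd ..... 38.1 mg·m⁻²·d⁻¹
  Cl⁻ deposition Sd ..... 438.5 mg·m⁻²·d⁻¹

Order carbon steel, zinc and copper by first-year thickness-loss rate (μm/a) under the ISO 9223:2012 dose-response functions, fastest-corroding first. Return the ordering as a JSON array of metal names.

["carbon steel", "zinc", "copper"]

carbon steel: T≤10 °C ⇒ hinge +0.150·(5.5−10) = -0.6750
  sulphur-dioxide contribution → 38.43 μm/a
  chloride contribution → 118.9 μm/a
  ⇒ r_corr(carbon steel) = 157.3 μm/a
zinc: T≤10 °C ⇒ hinge +0.038·(5.5−10) = -0.1710
  sulphur-dioxide contribution → 3.889 μm/a
  chloride contribution → 1.884 μm/a
  ⇒ r_corr(zinc) = 5.773 μm/a
copper: T≤10 °C ⇒ hinge +0.126·(5.5−10) = -0.5670
  sulphur-dioxide contribution → 1.871 μm/a
  chloride contribution → 1.973 μm/a
  total first-year rate 3.844 μm/a
Ordering by μm/a: carbon steel (157) > zinc (5.77) > copper (3.84)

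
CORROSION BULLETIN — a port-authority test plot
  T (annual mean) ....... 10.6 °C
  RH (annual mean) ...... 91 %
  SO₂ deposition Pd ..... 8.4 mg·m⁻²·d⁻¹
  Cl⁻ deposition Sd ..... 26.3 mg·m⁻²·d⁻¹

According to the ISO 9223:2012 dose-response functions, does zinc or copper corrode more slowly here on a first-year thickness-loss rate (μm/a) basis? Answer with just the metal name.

zinc: T>10 °C ⇒ hinge -0.071·(10.6−10) = -0.0426
  SO₂ term: 0.0129·8.4^0.44·exp(0.046·91-0.0426) = 2.074
  Cl⁻ term: 0.0175·26.3^0.57·exp(0.008·91+0.085·10.6) = 0.5753
  sum: 2.074 + 0.5753 → r_corr = 2.649 μm/a
copper: f(T) = -0.080·(T−10) [T>10 °C] = -0.0480
  SO₂ term: 0.0053·8.4^0.26·exp(0.059·91-0.0480) = 1.886
  Sd branch = 0.01025·Sd^0.27·e^(0.036·RH+0.049·T) = 1.103 μm/a
  r_corr = 1.886 + 1.103 = 2.988 μm/a
Ordering by μm/a: copper (2.99) > zinc (2.65)

zinc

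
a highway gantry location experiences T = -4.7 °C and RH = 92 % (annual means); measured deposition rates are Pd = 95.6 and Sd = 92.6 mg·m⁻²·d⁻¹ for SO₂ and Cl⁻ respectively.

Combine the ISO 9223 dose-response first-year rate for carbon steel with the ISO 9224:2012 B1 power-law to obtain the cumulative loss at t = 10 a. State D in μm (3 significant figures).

carbon steel: temperature factor f = +0.150·(-14.7) = -2.2050
  SO₂ term: 1.77·95.6^0.52·exp(0.02·92-2.2050) = 13.16
  Sd branch = 0.102·Sd^0.62·e^(0.033·RH+0.04·T) = 29.16 μm/a
  sum: 13.16 + 29.16 → r_corr = 42.32 μm/a
Power-law: D(10) = r_corr · 10^0.523
  D(10) = 42.32 × 10^0.523 = 42.32 × 3.334 = 141.1 μm

D(10) = 141 μm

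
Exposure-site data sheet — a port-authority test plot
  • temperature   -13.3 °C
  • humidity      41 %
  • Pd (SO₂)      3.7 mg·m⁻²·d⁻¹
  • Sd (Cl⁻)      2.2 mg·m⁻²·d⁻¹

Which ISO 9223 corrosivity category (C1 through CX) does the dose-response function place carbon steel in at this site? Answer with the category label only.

C1

carbon steel: T≤10 °C ⇒ hinge +0.150·(-13.3−10) = -3.4950
  sulphur-dioxide contribution → 0.2408 μm/a
  chloride contribution → 0.378 μm/a
  ⇒ r_corr(carbon steel) = 0.6188 μm/a
0.619 μm/a falls in (0, 1.3] for carbon steel → category C1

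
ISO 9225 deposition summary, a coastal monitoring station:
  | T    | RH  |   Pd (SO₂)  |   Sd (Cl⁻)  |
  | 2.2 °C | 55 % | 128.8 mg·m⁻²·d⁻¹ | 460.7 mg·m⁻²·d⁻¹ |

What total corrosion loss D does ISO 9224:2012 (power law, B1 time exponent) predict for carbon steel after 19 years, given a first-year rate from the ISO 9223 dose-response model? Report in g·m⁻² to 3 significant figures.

carbon steel: f(T) = +0.150·(T−10) [T≤10 °C] = -1.1700
  SO₂ term: 1.77·128.8^0.52·exp(0.02·55-1.1700) = 20.64
  Cl⁻ term: 0.102·460.7^0.62·exp(0.033·55+0.04·2.2) = 30.65
  sum: 20.64 + 30.65 → r_corr = 51.29 μm/a
Long-term exponent b (ISO 9224 Table 2, B1) = 0.523
  D(19) = 51.29 × 19^0.523 = 51.29 × 4.664 = 239.2 μm
  Mass loss = 239.2 μm × 7.85 g/cm³ = 1878 g·m⁻²

D(19) = 1.88e+03 g·m⁻²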